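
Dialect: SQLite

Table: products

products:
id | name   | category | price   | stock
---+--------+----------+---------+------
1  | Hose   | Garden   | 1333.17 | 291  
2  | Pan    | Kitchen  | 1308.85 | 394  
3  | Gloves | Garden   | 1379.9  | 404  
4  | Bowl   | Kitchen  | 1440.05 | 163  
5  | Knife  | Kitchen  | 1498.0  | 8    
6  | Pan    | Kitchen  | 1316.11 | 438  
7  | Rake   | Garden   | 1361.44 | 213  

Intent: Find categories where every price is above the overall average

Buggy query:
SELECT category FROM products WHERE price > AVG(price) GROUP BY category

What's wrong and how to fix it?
Bug: WHERE evaluates per row before aggregation, so AVG() is unavailable

Fix: Compute the overall average in a scalar subquery and compare each group's MIN against it in HAVING

Corrected query:
SELECT category FROM products GROUP BY category HAVING MIN(price) > (SELECT AVG(price) FROM products)

Result:
(no rows)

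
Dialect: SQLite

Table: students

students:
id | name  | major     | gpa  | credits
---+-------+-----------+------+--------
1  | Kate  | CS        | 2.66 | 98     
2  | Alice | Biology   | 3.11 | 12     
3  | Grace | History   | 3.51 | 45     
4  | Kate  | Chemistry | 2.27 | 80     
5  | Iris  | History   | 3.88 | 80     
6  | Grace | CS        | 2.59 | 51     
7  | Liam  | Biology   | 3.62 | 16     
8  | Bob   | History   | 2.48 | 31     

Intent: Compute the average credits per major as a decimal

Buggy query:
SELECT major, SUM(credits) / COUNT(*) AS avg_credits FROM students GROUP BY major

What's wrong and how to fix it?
Bug: Both operands are integers, so '/' performs integer division and truncates

Fix: Cast one side to REAL so the division keeps the fractional part

Corrected query:
SELECT major, SUM(credits) * 1.0 / COUNT(*) AS avg_credits FROM students GROUP BY major

Result:
major     | avg_credits
----------+------------
Biology   | 14         
CS        | 74.5       
Chemistry | 80         
History   | 52         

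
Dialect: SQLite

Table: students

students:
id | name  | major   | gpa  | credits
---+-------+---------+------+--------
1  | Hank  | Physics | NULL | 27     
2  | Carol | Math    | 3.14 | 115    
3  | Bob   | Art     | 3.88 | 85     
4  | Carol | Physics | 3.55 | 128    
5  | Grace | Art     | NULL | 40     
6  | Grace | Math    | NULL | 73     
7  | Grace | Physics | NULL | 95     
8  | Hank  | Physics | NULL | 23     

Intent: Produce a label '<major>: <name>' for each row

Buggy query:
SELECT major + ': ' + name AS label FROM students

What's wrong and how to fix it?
Bug: SQLite uses || for string concatenation; + coerces text to numbers (yielding 0)

Fix: Replace + with || to concatenate text

Corrected query:
SELECT major || ': ' || name AS label FROM students

Result:
label         
--------------
Physics: Hank 
Math: Carol   
Art: Bob      
Physics: Carol
Art: Grace    
Math: Grace   
Physics: Grace
Physics: Hank 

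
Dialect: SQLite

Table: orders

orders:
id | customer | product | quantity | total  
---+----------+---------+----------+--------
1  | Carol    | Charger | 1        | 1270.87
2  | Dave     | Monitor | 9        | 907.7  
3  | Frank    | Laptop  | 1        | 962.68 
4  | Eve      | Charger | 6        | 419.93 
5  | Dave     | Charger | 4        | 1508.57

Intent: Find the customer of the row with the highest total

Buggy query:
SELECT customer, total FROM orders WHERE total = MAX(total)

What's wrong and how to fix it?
Bug: WHERE is evaluated per row; an aggregate over the whole table isn't defined there

Fix: Use a subquery: WHERE total = (SELECT MAX(total) FROM orders)

Corrected query:
SELECT customer, total FROM orders WHERE total = (SELECT MAX(total) FROM orders)

Result:
customer | total  
---------+--------
Dave     | 1508.57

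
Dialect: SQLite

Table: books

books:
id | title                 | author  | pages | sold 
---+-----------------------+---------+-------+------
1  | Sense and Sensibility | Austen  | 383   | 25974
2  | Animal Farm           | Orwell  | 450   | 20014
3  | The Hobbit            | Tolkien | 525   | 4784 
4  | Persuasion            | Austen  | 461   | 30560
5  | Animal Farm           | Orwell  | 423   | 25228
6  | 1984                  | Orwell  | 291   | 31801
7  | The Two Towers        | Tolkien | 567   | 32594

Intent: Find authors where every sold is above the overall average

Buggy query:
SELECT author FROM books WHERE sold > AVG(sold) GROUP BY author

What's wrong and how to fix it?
Bug: WHERE evaluates per row before aggregation, so AVG() is unavailable

Fix: Compute the overall average in a scalar subquery and compare each group's MIN against it in HAVING

Corrected query:
SELECT author FROM books GROUP BY author HAVING MIN(sold) > (SELECT AVG(sold) FROM books)

Result:
author
------
Austen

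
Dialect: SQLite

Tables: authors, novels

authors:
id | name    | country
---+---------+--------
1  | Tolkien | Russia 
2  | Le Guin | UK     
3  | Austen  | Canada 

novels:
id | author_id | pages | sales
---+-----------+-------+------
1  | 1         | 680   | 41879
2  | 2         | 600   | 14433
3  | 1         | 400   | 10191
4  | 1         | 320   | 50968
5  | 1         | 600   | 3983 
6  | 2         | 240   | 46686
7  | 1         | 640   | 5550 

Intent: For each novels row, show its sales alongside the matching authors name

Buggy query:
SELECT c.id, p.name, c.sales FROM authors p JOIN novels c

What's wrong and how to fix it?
Bug: JOIN with no ON clause produces a cartesian product; every novels row pairs with every authors row

Fix: Add ON c.author_id = p.id to the JOIN

Corrected query:
SELECT c.id, p.name, c.sales FROM authors p JOIN novels c ON c.author_id = p.id

Result:
id | name    | sales
---+---------+------
1  | Tolkien | 41879
2  | Le Guin | 14433
3  | Tolkien | 10191
4  | Tolkien | 50968
5  | Tolkien | 3983 
6  | Le Guin | 46686
7  | Tolkien | 5550 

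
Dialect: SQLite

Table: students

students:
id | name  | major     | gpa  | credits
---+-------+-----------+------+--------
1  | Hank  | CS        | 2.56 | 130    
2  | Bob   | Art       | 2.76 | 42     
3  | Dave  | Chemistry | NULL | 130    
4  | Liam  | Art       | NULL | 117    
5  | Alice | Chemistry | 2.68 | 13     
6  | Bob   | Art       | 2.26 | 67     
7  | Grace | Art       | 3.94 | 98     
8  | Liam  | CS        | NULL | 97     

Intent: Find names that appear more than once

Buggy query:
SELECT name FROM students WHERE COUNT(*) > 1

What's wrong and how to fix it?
Bug: COUNT(*) is an aggregate and cannot be used in WHERE

Fix: Group first, then use HAVING for the count condition

Corrected query:
SELECT name FROM students GROUP BY name HAVING COUNT(*) > 1

Result:
name
----
Bob 
Liam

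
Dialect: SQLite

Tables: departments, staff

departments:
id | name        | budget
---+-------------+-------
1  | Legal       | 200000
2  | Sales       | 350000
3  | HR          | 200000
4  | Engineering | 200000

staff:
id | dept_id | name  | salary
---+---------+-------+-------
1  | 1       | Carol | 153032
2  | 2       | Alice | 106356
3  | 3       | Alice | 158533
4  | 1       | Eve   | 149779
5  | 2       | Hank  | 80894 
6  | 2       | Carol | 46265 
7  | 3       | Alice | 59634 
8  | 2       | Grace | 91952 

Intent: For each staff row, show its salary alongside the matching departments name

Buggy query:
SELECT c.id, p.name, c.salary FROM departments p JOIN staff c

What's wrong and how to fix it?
Bug: JOIN with no ON clause produces a cartesian product; every staff row pairs with every departments row

Fix: Add ON c.dept_id = p.id to the JOIN

Corrected query:
SELECT c.id, p.name, c.salary FROM departments p JOIN staff c ON c.dept_id = p.id

Result:
id | name  | salary
---+-------+-------
1  | Legal | 153032
2  | Sales | 106356
3  | HR    | 158533
4  | Legal | 149779
5  | Sales | 80894 
6  | Sales | 46265 
7  | HR    | 59634 
8  | Sales | 91952 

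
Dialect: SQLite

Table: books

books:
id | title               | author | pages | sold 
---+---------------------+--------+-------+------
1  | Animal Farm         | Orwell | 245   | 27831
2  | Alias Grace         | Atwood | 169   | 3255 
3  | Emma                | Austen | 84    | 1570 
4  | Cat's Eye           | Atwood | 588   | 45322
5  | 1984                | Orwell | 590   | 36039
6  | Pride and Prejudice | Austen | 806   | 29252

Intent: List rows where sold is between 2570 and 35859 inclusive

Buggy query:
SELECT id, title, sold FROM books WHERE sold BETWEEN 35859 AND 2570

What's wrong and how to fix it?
Bug: The bounds are reversed; BETWEEN a AND b requires a <= b to match anything

Fix: Swap the bounds so the smaller value comes first

Corrected query:
SELECT id, title, sold FROM books WHERE sold BETWEEN 2570 AND 35859

Result:
id | title               | sold 
---+---------------------+------
1  | Animal Farm         | 27831
2  | Alias Grace         | 3255 
6  | Pride and Prejudice | 29252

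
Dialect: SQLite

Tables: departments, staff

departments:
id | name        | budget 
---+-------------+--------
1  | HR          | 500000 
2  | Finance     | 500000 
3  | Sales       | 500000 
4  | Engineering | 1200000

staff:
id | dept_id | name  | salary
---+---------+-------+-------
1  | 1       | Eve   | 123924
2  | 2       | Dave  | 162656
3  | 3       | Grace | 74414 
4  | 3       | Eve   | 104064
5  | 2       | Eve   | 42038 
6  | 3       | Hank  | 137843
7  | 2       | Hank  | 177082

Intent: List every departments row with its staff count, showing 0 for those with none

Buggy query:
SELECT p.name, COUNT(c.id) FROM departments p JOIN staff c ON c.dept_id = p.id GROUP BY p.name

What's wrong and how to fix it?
Bug: INNER JOIN drops departments rows that have no matching staff rows

Fix: Use LEFT JOIN so parents without children still appear (COUNT(c.id) gives 0)

Corrected query:
SELECT p.name, COUNT(c.id) FROM departments p LEFT JOIN staff c ON c.dept_id = p.id GROUP BY p.name

Result:
name        | COUNT(c.id)
------------+------------
Engineering | 0          
Finance     | 3          
HR          | 1          
Sales       | 3          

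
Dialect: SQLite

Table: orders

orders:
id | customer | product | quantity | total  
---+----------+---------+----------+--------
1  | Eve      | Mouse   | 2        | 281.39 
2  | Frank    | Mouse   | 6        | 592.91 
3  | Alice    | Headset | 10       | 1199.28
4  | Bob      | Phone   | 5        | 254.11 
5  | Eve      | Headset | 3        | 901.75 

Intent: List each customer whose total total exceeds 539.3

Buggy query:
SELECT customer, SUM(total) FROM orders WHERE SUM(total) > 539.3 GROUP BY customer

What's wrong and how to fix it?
Bug: SUM(total) is an aggregate, but WHERE filters rows before aggregation

Fix: Use HAVING (which filters groups after aggregation) instead of WHERE

Corrected query:
SELECT customer, SUM(total) FROM orders GROUP BY customer HAVING SUM(total) > 539.3

Result:
customer | SUM(total)
---------+-----------
Alice    | 1199.28   
Eve      | 1183.14   
Frank    | 592.91    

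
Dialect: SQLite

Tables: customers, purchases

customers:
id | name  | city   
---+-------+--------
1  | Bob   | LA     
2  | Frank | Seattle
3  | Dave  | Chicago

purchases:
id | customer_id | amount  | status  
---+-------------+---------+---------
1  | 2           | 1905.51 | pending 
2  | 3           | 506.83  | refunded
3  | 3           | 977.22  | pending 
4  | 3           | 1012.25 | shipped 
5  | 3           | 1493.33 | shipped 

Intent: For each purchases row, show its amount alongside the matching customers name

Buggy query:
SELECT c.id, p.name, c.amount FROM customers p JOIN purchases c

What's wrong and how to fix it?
Bug: Missing join condition: each purchases row is matched to all customers rows instead of just its own

Fix: Add ON c.customer_id = p.id to the JOIN

Corrected query:
SELECT c.id, p.name, c.amount FROM customers p JOIN purchases c ON c.customer_id = p.id

Result:
id | name  | amount 
---+-------+--------
1  | Frank | 1905.51
2  | Dave  | 506.83 
3  | Dave  | 977.22 
4  | Dave  | 1012.25
5  | Dave  | 1493.33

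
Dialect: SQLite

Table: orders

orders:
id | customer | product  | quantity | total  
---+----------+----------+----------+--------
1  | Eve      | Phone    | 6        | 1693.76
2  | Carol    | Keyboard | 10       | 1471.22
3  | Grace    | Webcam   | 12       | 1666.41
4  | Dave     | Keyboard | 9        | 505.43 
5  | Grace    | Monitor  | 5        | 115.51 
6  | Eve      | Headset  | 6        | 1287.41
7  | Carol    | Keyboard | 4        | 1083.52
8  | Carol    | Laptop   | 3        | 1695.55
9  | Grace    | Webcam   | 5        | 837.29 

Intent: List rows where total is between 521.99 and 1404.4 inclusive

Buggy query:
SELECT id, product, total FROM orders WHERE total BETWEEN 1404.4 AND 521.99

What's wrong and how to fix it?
Bug: BETWEEN expects the lower bound first; with 1404.4 AND 521.99 the range is empty

Fix: Write BETWEEN 521.99 AND 1404.4

Corrected query:
SELECT id, product, total FROM orders WHERE total BETWEEN 521.99 AND 1404.4

Result:
id | product  | total  
---+----------+--------
6  | Headset  | 1287.41
7  | Keyboard | 1083.52
9  | Webcam   | 837.29 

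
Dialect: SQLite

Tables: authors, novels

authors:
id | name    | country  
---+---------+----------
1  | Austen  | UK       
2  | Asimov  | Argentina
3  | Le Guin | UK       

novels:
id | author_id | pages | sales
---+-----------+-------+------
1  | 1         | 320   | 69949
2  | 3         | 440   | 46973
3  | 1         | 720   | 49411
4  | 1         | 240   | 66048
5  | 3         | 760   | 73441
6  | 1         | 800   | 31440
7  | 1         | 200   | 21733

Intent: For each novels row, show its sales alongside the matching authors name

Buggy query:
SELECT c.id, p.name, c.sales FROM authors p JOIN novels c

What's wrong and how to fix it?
Bug: Missing join condition: each novels row is matched to all authors rows instead of just its own

Fix: Add ON c.author_id = p.id to the JOIN

Corrected query:
SELECT c.id, p.name, c.sales FROM authors p JOIN novels c ON c.author_id = p.id

Result:
id | name    | sales
---+---------+------
1  | Austen  | 69949
2  | Le Guin | 46973
3  | Austen  | 49411
4  | Austen  | 66048
5  | Le Guin | 73441
6  | Austen  | 31440
7  | Austen  | 21733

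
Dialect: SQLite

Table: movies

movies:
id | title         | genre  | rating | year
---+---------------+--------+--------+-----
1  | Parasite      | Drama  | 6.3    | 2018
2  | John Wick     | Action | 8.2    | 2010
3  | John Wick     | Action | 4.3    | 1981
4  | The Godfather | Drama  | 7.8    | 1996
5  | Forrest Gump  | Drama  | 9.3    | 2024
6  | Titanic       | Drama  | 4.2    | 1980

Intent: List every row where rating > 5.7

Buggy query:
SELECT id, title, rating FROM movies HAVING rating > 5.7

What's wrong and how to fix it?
Bug: This is a non-aggregate query (no GROUP BY, no aggregates), so in SQLite the HAVING clause is invalid here; a row-level condition belongs in WHERE

Fix: Use WHERE for row-level filtering

Corrected query:
SELECT id, title, rating FROM movies WHERE rating > 5.7

Result:
id | title         | rating
---+---------------+-------
1  | Parasite      | 6.3   
2  | John Wick     | 8.2   
4  | The Godfather | 7.8   
5  | Forrest Gump  | 9.3   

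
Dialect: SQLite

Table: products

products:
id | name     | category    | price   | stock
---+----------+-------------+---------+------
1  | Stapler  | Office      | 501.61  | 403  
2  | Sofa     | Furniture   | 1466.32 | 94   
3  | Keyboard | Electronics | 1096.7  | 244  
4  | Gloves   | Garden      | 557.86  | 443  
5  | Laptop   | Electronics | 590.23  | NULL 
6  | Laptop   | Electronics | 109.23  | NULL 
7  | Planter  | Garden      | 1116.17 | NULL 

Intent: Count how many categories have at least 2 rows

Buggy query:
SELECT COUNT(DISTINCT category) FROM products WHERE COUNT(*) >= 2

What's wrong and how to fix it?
Bug: WHERE filters individual rows, not groups, so a group-level COUNT is invalid there

Fix: Group first with HAVING COUNT(*) >= 2, then COUNT the resulting groups

Corrected query:
SELECT COUNT(*) FROM (SELECT category FROM products GROUP BY category HAVING COUNT(*) >= 2)

Result:
COUNT(*)
--------
2       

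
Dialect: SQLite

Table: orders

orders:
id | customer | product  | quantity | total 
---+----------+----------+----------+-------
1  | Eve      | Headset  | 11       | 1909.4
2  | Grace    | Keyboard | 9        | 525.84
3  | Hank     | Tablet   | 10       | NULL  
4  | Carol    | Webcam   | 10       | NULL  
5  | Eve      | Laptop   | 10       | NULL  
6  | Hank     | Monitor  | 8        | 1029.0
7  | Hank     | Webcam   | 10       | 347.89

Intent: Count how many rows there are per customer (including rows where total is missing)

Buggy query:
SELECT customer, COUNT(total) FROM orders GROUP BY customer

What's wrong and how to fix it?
Bug: COUNT(total) skips NULLs, so groups with missing total are undercounted

Fix: Use COUNT(*) to count all rows regardless of NULL

Corrected query:
SELECT customer, COUNT(*) FROM orders GROUP BY customer

Result:
customer | COUNT(*)
---------+---------
Carol    | 1       
Eve      | 2       
Grace    | 1       
Hank     | 3       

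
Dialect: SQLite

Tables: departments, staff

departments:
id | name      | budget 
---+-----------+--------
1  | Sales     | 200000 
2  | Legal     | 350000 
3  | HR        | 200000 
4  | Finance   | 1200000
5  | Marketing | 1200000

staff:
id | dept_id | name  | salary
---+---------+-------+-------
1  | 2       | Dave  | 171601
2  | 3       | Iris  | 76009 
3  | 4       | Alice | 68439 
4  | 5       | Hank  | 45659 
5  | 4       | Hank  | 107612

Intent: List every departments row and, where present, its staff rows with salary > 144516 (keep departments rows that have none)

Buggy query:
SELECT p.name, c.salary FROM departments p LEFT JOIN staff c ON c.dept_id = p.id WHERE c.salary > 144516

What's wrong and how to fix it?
Bug: A WHERE condition on the right-hand table after LEFT JOIN drops unmatched parents

Fix: Move the right-table condition into the ON clause so unmatched parents are kept

Corrected query:
SELECT p.name, c.salary FROM departments p LEFT JOIN staff c ON c.dept_id = p.id AND c.salary > 144516

Result:
name      | salary
----------+-------
Sales     | NULL  
Legal     | 171601
HR        | NULL  
Finance   | NULL  
Marketing | NULL  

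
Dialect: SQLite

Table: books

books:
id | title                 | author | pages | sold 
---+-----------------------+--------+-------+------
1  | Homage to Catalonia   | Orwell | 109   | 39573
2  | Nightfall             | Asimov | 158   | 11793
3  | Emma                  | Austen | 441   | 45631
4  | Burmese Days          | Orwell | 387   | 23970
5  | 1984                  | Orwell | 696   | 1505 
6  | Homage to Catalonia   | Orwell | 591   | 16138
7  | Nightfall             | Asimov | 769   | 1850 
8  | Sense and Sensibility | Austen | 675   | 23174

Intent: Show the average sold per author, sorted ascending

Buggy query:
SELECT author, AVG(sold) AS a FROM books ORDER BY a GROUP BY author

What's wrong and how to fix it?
Bug: GROUP BY must precede ORDER BY

Fix: Reorder: SELECT … FROM … GROUP BY … ORDER BY …

Corrected query:
SELECT author, AVG(sold) AS a FROM books GROUP BY author ORDER BY a

Result:
author | a      
-------+--------
Asimov | 6821.5 
Orwell | 20296.5
Austen | 34402.5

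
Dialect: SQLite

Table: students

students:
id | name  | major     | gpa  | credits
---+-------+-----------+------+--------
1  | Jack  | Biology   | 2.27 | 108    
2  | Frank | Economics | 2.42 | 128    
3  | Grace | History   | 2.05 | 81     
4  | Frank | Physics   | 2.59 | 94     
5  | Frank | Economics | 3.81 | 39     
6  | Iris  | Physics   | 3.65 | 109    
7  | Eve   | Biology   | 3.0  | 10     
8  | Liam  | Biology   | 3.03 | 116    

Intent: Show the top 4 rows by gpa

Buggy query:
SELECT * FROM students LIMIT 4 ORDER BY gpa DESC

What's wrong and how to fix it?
Bug: LIMIT must come after ORDER BY

Fix: Swap the clauses: ORDER BY first, then LIMIT

Corrected query:
SELECT * FROM students ORDER BY gpa DESC LIMIT 4

Result:
id | name  | major     | gpa  | credits
---+-------+-----------+------+--------
5  | Frank | Economics | 3.81 | 39     
6  | Iris  | Physics   | 3.65 | 109    
8  | Liam  | Biology   | 3.03 | 116    
7  | Eve   | Biology   | 3    | 10     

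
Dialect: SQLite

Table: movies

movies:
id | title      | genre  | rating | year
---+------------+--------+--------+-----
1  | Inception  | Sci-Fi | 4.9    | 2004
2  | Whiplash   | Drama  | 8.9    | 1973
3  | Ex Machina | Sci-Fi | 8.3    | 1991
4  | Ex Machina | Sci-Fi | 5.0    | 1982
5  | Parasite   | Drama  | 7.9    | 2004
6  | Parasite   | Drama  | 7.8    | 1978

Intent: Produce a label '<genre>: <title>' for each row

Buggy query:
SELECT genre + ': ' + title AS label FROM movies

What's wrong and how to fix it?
Bug: SQLite uses || for string concatenation; + coerces text to numbers (yielding 0)

Fix: Replace + with || to concatenate text

Corrected query:
SELECT genre || ': ' || title AS label FROM movies

Result:
label             
------------------
Sci-Fi: Inception 
Drama: Whiplash   
Sci-Fi: Ex Machina
Sci-Fi: Ex Machina
Drama: Parasite   
Drama: Parasite   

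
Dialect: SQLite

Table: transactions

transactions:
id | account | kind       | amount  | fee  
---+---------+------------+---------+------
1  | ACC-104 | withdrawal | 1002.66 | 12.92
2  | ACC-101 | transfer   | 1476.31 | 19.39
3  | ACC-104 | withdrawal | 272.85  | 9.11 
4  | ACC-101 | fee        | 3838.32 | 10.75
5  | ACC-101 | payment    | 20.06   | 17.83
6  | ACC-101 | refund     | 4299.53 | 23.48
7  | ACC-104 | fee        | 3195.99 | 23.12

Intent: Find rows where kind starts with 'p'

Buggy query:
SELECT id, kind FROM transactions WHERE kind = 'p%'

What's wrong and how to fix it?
Bug: Wildcards only work with LIKE; '=' treats '%' as a literal character

Fix: Use LIKE for wildcard pattern matching

Corrected query:
SELECT id, kind FROM transactions WHERE kind LIKE 'p%'

Result:
id | kind   
---+--------
5  | payment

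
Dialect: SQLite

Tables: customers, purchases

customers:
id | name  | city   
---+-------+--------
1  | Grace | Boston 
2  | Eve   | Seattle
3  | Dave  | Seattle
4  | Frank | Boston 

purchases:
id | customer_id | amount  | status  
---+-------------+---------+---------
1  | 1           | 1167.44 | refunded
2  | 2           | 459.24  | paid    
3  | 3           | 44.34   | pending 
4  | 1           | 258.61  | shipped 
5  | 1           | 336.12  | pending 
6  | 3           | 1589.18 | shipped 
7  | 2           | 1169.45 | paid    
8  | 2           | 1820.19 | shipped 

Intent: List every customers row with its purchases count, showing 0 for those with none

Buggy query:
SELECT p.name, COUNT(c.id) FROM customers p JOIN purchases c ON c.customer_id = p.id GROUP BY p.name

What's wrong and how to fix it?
Bug: INNER JOIN drops customers rows that have no matching purchases rows

Fix: Use LEFT JOIN so parents without children still appear (COUNT(c.id) gives 0)

Corrected query:
SELECT p.name, COUNT(c.id) FROM customers p LEFT JOIN purchases c ON c.customer_id = p.id GROUP BY p.name

Result:
name  | COUNT(c.id)
------+------------
Dave  | 2          
Eve   | 3          
Frank | 0          
Grace | 3          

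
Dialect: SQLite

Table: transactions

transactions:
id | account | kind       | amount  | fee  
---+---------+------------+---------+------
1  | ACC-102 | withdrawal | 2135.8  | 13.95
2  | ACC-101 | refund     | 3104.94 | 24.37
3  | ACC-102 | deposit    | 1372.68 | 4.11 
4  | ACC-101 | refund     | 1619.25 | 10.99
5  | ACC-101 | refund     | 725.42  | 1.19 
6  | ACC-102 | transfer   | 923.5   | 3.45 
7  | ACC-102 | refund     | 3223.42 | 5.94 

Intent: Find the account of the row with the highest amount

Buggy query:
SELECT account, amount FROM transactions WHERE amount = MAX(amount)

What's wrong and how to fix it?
Bug: MAX(amount) is an aggregate and cannot be used directly in WHERE

Fix: Wrap MAX in a scalar subquery so WHERE compares against a single value

Corrected query:
SELECT account, amount FROM transactions WHERE amount = (SELECT MAX(amount) FROM transactions)

Result:
account | amount 
--------+--------
ACC-102 | 3223.42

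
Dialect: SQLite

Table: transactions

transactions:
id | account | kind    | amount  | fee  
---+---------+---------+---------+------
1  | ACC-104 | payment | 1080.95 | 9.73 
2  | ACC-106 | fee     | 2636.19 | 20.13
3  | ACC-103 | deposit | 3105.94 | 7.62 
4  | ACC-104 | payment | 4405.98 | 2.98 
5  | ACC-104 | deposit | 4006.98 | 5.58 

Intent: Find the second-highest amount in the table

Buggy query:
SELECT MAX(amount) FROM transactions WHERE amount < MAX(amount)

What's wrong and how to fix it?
Bug: MAX(amount) on the right of the comparison is an aggregate-in-WHERE error

Fix: Compute the overall MAX in a subquery, then take MAX of rows below it

Corrected query:
SELECT MAX(amount) FROM transactions WHERE amount < (SELECT MAX(amount) FROM transactions)

Result:
MAX(amount)
-----------
4006.98    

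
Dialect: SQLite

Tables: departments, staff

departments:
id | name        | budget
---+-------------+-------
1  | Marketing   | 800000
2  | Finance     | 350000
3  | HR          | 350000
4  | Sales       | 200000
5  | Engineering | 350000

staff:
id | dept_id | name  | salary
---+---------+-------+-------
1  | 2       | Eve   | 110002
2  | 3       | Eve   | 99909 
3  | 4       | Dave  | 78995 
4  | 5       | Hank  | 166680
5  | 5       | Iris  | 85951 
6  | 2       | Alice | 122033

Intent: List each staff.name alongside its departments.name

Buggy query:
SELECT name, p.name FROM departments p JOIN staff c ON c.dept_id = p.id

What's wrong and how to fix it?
Bug: 'name' exists in both joined tables, so the database can't tell which one is meant

Fix: Qualify the column with its table alias (c.name)

Corrected query:
SELECT c.name, p.name FROM departments p JOIN staff c ON c.dept_id = p.id

Result:
name  | name       
------+------------
Eve   | Finance    
Eve   | HR         
Dave  | Sales      
Hank  | Engineering
Iris  | Engineering
Alice | Finance    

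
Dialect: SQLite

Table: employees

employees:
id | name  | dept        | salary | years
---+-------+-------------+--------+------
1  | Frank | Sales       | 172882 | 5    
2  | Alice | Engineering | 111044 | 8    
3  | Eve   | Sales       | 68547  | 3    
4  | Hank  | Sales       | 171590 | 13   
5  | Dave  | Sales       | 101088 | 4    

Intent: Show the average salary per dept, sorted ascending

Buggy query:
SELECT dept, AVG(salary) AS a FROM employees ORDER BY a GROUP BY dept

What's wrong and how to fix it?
Bug: ORDER BY appears before GROUP BY; SQL clause order requires GROUP BY first

Fix: Move ORDER BY to the end, after GROUP BY

Corrected query:
SELECT dept, AVG(salary) AS a FROM employees GROUP BY dept ORDER BY a

Result:
dept        | a        
------------+----------
Engineering | 111044   
Sales       | 128526.75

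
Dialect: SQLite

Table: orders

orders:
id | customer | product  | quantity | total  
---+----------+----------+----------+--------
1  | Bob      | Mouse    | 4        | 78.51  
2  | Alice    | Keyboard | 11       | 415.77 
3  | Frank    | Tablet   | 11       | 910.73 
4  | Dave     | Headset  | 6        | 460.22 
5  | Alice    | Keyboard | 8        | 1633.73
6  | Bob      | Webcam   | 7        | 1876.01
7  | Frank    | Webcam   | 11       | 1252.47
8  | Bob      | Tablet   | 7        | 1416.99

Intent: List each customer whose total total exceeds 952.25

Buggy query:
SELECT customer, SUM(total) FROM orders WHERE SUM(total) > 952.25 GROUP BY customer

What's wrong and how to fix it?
Bug: Aggregate functions cannot appear in a WHERE clause

Fix: Use HAVING (which filters groups after aggregation) instead of WHERE

Corrected query:
SELECT customer, SUM(total) FROM orders GROUP BY customer HAVING SUM(total) > 952.25

Result:
customer | SUM(total)
---------+-----------
Alice    | 2049.5    
Bob      | 3371.51   
Frank    | 2163.2    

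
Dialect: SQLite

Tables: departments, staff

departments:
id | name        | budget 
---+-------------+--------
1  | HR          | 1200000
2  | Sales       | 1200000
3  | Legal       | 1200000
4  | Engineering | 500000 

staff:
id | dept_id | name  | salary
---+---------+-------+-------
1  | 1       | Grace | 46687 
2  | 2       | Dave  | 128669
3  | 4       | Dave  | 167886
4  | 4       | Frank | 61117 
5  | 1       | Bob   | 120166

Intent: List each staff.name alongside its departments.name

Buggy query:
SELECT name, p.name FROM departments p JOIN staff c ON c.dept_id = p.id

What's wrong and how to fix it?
Bug: 'name' exists in both joined tables, so the database can't tell which one is meant

Fix: Prefix ambiguous columns with the table alias

Corrected query:
SELECT c.name, p.name FROM departments p JOIN staff c ON c.dept_id = p.id

Result:
name  | name       
------+------------
Grace | HR         
Dave  | Sales      
Dave  | Engineering
Frank | Engineering
Bob   | HR         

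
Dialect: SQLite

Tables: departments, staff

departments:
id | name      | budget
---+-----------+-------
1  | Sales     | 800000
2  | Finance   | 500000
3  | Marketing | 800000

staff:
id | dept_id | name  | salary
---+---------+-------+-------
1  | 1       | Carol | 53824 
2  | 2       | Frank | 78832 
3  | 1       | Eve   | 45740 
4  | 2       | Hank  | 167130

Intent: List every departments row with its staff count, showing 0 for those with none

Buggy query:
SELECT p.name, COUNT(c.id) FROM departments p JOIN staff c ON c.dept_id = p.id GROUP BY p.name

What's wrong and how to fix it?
Bug: An inner join excludes parents with zero children

Fix: Use LEFT JOIN so parents without children still appear (COUNT(c.id) gives 0)

Corrected query:
SELECT p.name, COUNT(c.id) FROM departments p LEFT JOIN staff c ON c.dept_id = p.id GROUP BY p.name

Result:
name      | COUNT(c.id)
----------+------------
Finance   | 2          
Marketing | 0          
Sales     | 2          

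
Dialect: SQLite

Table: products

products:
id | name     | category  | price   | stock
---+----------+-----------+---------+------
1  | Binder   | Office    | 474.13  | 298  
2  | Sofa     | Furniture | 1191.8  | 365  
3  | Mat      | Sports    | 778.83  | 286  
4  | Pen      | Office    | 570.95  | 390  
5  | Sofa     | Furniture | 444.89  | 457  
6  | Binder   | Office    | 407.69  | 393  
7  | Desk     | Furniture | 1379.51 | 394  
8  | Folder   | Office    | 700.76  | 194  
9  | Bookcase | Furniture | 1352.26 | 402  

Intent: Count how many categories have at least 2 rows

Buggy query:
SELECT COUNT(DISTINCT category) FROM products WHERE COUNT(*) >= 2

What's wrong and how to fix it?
Bug: COUNT(*) cannot appear in WHERE; the per-group count doesn't exist yet

Fix: Use a subquery that GROUPs and filters with HAVING, then count its rows

Corrected query:
SELECT COUNT(*) FROM (SELECT category FROM products GROUP BY category HAVING COUNT(*) >= 2)

Result:
COUNT(*)
--------
2       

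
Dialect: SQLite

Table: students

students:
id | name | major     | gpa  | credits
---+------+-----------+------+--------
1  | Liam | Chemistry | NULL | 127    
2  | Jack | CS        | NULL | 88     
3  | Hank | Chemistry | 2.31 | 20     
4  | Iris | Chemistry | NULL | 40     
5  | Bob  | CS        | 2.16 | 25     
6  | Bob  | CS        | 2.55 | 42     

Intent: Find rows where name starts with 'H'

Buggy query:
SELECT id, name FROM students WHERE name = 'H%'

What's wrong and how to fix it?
Bug: Wildcards only work with LIKE; '=' treats '%' as a literal character

Fix: Replace '=' with LIKE so 'H%' is treated as a pattern

Corrected query:
SELECT id, name FROM students WHERE name LIKE 'H%'

Result:
id | name
---+-----
3  | Hank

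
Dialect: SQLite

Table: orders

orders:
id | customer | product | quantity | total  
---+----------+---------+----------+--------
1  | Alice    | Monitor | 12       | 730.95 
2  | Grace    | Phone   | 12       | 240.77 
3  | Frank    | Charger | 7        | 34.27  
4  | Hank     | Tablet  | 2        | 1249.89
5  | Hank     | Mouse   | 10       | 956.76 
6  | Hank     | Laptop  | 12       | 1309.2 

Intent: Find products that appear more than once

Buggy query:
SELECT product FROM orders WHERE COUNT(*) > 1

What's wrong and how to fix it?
Bug: COUNT(*) is an aggregate and cannot be used in WHERE

Fix: GROUP BY product, then filter groups with HAVING COUNT(*) > 1

Corrected query:
SELECT product FROM orders GROUP BY product HAVING COUNT(*) > 1

Result:
(no rows)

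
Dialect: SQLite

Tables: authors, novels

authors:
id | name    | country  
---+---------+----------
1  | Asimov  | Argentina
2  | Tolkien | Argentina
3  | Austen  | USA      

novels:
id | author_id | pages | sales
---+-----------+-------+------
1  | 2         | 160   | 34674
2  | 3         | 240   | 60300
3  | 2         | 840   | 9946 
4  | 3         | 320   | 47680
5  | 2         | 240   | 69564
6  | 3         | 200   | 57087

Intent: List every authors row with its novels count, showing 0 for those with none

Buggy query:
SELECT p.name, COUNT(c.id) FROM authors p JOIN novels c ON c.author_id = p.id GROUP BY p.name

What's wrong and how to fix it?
Bug: INNER JOIN drops authors rows that have no matching novels rows

Fix: Use LEFT JOIN so parents without children still appear (COUNT(c.id) gives 0)

Corrected query:
SELECT p.name, COUNT(c.id) FROM authors p LEFT JOIN novels c ON c.author_id = p.id GROUP BY p.name

Result:
name    | COUNT(c.id)
--------+------------
Asimov  | 0          
Austen  | 3          
Tolkien | 3          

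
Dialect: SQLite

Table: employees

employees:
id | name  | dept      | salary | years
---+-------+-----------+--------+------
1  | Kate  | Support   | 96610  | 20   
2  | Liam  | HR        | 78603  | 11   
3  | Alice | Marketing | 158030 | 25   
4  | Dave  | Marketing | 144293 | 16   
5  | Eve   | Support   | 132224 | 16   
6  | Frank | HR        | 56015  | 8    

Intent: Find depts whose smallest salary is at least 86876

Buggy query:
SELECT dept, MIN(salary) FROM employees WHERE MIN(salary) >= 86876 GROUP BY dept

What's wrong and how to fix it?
Bug: Aggregates like MIN are computed per group after WHERE runs

Fix: Use HAVING for the per-group MIN condition

Corrected query:
SELECT dept, MIN(salary) FROM employees GROUP BY dept HAVING MIN(salary) >= 86876

Result:
dept      | MIN(salary)
----------+------------
Marketing | 144293     
Support   | 96610      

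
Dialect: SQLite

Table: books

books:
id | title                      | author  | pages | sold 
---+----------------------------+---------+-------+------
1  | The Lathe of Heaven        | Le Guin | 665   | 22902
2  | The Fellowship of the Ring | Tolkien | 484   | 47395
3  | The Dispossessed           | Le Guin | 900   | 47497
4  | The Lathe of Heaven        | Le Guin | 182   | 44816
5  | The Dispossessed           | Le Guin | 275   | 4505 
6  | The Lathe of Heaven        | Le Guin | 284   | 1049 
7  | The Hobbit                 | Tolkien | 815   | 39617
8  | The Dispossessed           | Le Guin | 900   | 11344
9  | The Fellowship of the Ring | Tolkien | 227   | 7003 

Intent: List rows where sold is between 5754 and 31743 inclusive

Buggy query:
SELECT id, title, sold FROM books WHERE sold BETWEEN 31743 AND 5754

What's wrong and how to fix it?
Bug: BETWEEN expects the lower bound first; with 31743 AND 5754 the range is empty

Fix: Swap the bounds so the smaller value comes first

Corrected query:
SELECT id, title, sold FROM books WHERE sold BETWEEN 5754 AND 31743

Result:
id | title                      | sold 
---+----------------------------+------
1  | The Lathe of Heaven        | 22902
8  | The Dispossessed           | 11344
9  | The Fellowship of the Ring | 7003 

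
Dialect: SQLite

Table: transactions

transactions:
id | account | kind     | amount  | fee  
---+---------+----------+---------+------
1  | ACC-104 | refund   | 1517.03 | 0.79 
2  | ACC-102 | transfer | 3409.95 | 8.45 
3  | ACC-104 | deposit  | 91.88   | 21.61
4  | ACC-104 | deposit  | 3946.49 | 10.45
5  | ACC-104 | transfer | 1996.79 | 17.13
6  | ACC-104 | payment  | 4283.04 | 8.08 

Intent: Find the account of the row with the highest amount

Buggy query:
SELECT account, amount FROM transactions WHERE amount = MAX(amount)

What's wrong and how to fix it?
Bug: MAX(amount) is an aggregate and cannot be used directly in WHERE

Fix: Wrap MAX in a scalar subquery so WHERE compares against a single value

Corrected query:
SELECT account, amount FROM transactions WHERE amount = (SELECT MAX(amount) FROM transactions)

Result:
account | amount 
--------+--------
ACC-104 | 4283.04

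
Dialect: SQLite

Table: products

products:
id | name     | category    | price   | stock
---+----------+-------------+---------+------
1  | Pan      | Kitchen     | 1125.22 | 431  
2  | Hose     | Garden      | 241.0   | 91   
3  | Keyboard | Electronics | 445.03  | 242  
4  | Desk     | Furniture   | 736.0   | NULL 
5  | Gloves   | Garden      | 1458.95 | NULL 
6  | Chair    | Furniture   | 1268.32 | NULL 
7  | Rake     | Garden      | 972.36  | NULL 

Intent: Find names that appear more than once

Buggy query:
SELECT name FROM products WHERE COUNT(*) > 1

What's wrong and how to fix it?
Bug: COUNT(*) is an aggregate and cannot be used in WHERE

Fix: GROUP BY name, then filter groups with HAVING COUNT(*) > 1

Corrected query:
SELECT name FROM products GROUP BY name HAVING COUNT(*) > 1

Result:
(no rows)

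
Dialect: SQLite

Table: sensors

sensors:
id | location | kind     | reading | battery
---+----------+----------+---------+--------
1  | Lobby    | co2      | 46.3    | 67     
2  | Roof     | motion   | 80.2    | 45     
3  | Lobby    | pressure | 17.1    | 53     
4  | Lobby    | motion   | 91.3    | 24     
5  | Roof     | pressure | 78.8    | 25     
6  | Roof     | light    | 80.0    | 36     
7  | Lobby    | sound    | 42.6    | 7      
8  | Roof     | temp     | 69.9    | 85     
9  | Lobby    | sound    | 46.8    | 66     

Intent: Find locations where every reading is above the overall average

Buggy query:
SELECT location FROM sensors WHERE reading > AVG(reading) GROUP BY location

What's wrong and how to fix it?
Bug: AVG() is an aggregate; it can't sit directly in WHERE

Fix: Compute the overall average in a scalar subquery and compare each group's MIN against it in HAVING

Corrected query:
SELECT location FROM sensors GROUP BY location HAVING MIN(reading) > (SELECT AVG(reading) FROM sensors)

Result:
location
--------
Roof    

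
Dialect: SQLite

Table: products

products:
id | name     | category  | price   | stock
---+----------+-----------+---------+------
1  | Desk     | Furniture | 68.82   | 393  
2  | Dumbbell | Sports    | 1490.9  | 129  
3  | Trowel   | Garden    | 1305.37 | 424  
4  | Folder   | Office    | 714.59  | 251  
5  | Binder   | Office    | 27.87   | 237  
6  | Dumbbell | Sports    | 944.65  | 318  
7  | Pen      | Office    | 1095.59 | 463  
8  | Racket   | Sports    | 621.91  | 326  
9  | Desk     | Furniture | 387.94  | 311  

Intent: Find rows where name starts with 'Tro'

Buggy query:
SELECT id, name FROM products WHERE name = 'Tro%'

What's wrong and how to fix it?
Bug: '=' compares the literal string including the % character; pattern matching needs LIKE

Fix: Replace '=' with LIKE so 'Tro%' is treated as a pattern

Corrected query:
SELECT id, name FROM products WHERE name LIKE 'Tro%'

Result:
id | name  
---+-------
3  | Trowel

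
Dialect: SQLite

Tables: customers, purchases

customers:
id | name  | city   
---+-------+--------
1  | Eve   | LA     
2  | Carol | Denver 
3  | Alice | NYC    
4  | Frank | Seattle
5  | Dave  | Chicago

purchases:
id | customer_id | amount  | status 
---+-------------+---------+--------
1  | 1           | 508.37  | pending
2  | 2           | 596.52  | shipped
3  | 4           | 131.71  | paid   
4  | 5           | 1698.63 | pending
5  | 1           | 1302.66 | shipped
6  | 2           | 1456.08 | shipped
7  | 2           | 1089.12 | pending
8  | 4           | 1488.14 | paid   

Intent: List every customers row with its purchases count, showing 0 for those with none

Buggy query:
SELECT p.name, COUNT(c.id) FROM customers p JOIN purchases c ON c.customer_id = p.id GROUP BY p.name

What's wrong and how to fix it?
Bug: INNER JOIN drops customers rows that have no matching purchases rows

Fix: Switch to LEFT JOIN to retain unmatched parent rows

Corrected query:
SELECT p.name, COUNT(c.id) FROM customers p LEFT JOIN purchases c ON c.customer_id = p.id GROUP BY p.name

Result:
name  | COUNT(c.id)
------+------------
Alice | 0          
Carol | 3          
Dave  | 1          
Eve   | 2          
Frank | 2          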